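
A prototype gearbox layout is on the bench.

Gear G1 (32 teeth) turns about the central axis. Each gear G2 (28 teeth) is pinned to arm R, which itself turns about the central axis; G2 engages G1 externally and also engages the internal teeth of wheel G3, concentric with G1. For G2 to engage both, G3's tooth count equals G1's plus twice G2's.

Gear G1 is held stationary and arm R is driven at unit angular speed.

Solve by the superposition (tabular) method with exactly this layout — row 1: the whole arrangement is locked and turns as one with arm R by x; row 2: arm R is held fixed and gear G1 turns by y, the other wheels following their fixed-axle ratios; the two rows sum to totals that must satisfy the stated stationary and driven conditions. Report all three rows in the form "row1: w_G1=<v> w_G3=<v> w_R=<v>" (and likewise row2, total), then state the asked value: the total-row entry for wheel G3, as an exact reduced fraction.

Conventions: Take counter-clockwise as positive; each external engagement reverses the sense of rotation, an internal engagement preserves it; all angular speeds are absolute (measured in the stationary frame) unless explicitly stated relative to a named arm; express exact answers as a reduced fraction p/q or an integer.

planetary set (32T centre, 28T on arm, 88T internal) — Willis relation
row 1 (train locked, turned with arm): all members turn x
superposition row 2 [arm held]: sun y, ring −(32/88)·y, arm 0
boundary: total ω_sun = x + y = 0 and total ω_arm = x = 1  ⇒  y = -1, x = 1
row 2 ring = −(32/88)·(-1) = 4/11
totals (row 1 + row 2): sun 1 + (-1) = 0, ring 1 + 4/11 = 15/11, arm 1 + 0 = 1
asked cell (total, ring) = 15/11

row1: w_G1=1 w_G3=1 w_R=1
row2: w_G1=-1 w_G3=4/11 w_R=0
total: w_G1=0 w_G3=15/11 w_R=1
asked value: 15/11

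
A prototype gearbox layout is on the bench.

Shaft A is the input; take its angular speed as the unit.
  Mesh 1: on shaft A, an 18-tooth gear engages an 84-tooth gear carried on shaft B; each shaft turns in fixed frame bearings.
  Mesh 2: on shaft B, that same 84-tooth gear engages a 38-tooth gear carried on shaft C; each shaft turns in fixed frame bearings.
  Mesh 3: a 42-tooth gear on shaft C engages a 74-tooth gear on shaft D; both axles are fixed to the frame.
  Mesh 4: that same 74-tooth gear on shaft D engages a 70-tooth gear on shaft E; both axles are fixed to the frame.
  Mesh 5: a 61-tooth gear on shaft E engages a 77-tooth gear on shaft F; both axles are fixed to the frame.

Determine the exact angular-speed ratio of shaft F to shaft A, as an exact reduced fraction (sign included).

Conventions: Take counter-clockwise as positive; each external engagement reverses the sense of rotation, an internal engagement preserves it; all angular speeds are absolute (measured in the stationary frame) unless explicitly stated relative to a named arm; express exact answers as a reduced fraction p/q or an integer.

-1647/7315

class = fixed-axis compound train [5 meshes; 5 ratios multiply, 5 sense flips]
mesh 1 [18T→84T]: running ratio 3/14, sense −
mesh 2 [84T→38T]: running ratio 9/19, sense +
mesh 3 [42T→74T]: running ratio 189/703, sense −
mesh 4 [74T→70T]: running ratio 27/95, sense +
mesh 5 [61T→77T]: running ratio 1647/7315, sense −
ω_out/ω_in = -1647/7315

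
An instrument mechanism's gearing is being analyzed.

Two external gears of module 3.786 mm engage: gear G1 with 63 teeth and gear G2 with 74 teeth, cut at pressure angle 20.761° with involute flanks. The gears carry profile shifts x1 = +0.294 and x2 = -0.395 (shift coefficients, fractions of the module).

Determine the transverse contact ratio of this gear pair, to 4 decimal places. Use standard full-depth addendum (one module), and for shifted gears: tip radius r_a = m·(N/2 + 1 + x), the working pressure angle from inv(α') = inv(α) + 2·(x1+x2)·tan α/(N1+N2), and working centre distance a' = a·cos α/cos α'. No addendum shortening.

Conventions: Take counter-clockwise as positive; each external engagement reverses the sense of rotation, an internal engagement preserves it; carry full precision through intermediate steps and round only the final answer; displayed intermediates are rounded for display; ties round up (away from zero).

topology: single-mesh involute geometry — m = 3.786, 63T/74T pair
base radii: r_b1 = 111.515176, r_b2 = 130.986080
tip radii: r_a1 = 124.158084, r_a2 = 142.372530
inv(α') = inv(20.761°) + 2·(+0.294-0.395)·tan α/(63+74) = 0.01617892  ⇒  α' = 20.53548°
a' = a·cos α / cos α' = 259.3410·cos 20.761°/cos 20.53548° = 258.956622
action lengths: √(r_a1²−r_b1²) = 54.585670, √(r_a2²−r_b2²) = 55.790539
base pitch p_b = π·m·cos α = 11.121754
CR = (54.585670 + 55.790539 − 258.956622·sin 20.53548°)/11.121754 = 1.756691
contact ratio ≈ 1.7567

1.7567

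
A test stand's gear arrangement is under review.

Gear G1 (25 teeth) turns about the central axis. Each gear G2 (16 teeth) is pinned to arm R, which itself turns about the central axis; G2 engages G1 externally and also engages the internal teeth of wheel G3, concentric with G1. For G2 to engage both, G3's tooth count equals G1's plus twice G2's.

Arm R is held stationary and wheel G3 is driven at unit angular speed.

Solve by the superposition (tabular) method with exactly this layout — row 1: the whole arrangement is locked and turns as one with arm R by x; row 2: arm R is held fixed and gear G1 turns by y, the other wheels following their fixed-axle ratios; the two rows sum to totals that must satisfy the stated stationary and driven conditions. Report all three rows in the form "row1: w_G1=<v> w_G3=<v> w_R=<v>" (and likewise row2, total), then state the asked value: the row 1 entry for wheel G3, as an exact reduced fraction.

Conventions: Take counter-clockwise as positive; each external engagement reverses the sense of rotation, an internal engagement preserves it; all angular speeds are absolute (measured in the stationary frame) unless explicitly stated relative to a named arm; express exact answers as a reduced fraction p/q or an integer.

row1: w_G1=0 w_G3=0 w_R=0
row2: w_G1=-57/25 w_G3=1 w_R=0
total: w_G1=-57/25 w_G3=1 w_R=0
asked value: 0

class = planetary set [G3 = 25+2·16 = 57; Willis about the carrier]
row 1: whole set turns with the arm by x
superposition row 2 [arm held]: sun y, ring −(25/57)·y, arm 0
boundary: total ω_arm = x = 0 and total ω_ring = x − (25/57)·y = 1  ⇒  y = -57/25, x = 0
row 2 ring = −(25/57)·(-57/25) = 1
totals (row 1 + row 2): sun 0 + (-57/25) = -57/25, ring 0 + 1 = 1, arm 0 + 0 = 0
asked cell (row1, ring) = 0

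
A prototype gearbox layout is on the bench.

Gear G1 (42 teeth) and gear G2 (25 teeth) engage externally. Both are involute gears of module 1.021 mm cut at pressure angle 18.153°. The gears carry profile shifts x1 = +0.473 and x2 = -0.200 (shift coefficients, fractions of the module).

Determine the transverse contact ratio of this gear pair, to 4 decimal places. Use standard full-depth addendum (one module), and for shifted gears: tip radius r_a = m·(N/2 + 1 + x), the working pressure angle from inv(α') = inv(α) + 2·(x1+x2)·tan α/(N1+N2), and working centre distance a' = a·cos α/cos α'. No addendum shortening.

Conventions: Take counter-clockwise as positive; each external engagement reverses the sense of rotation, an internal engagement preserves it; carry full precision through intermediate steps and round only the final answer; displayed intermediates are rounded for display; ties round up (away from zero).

1.6969

recognized (one external pair, fixed centres): single-mesh tooth geometry, m = 1.021, N1 = 42, N2 = 25
base radii: r_b1 = 20.373837, r_b2 = 12.127284
tip radii: r_a1 = 22.944933, r_a2 = 13.579300
inv(α') = inv(18.153°) + 2·(+0.473-0.200)·tan α/(42+25) = 0.01371685  ⇒  α' = 19.47139°
a' = a·cos α / cos α' = 34.2035·cos 18.153°/cos 19.47139° = 34.472681
action lengths: √(r_a1²−r_b1²) = 10.553516, √(r_a2²−r_b2²) = 6.109531
base pitch p_b = π·m·cos α = 3.047919
CR = (10.553516 + 6.109531 − 34.472681·sin 19.47139°)/3.047919 = 1.696914
contact ratio ≈ 1.6969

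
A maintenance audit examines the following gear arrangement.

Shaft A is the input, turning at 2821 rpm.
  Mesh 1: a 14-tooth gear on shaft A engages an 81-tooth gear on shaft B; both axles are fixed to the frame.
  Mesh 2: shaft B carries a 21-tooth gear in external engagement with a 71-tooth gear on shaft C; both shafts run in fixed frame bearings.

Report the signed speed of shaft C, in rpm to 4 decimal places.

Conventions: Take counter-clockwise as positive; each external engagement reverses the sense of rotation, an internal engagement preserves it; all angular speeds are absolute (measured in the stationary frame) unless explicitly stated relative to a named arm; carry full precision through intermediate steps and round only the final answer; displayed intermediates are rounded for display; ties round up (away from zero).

+144.2139 rpm

recognized (3 fixed axles, 2 meshes): fixed-axis compound train
mesh 1 [14T→81T]: ω = 2821.0000×14/81 = 487.5802 rpm, sense flips to −
mesh 2 [21T→71T]: ω = 487.5802×21/71 = 144.2139 rpm, sense flips to +
signed output speed = +144.2139 rpm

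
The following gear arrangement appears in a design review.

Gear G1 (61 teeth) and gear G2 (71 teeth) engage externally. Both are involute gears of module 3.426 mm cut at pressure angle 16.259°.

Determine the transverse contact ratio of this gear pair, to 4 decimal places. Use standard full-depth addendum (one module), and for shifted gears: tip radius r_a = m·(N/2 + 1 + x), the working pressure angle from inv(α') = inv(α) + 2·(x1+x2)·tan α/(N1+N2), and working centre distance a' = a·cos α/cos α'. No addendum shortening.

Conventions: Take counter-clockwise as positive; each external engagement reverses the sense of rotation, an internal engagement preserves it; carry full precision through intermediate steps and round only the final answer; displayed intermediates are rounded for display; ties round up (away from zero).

2.0576

topology: single-mesh involute geometry — m = 3.426, 61T/71T pair
base radii: r_b1 = 100.313895, r_b2 = 116.758796
tip radii: r_a1 = 107.919000, r_a2 = 125.049000
no profile shift: α' = α, a' = a
action lengths: √(r_a1²−r_b1²) = 39.794887, √(r_a2²−r_b2²) = 44.773161
base pitch p_b = π·m·cos α = 10.332636
CR = (39.794887 + 44.773161 − 226.116000·sin 16.25900°)/10.332636 = 2.057571
contact ratio ≈ 2.0576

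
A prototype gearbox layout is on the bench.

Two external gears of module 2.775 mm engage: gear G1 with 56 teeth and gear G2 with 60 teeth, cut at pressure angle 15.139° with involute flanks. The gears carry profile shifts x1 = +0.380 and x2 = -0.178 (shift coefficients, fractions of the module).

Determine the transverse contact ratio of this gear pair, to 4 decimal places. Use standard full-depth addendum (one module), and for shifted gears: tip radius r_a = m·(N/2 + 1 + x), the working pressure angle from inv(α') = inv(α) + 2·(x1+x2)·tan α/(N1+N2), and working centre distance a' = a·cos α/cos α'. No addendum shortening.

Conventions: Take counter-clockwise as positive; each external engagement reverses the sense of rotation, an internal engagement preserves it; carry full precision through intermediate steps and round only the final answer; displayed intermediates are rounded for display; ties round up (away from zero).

2.0394

recognized (one external pair, fixed centres): single-mesh tooth geometry, m = 2.775, N1 = 56, N2 = 60
base radii: r_b1 = 75.003428, r_b2 = 80.360816
tip radii: r_a1 = 81.529500, r_a2 = 85.531050
inv(α') = inv(15.139°) + 2·(+0.380-0.178)·tan α/(56+60) = 0.00726794  ⇒  α' = 15.84174°
a' = a·cos α / cos α' = 160.9500·cos 15.139°/cos 15.84174° = 161.498036
action lengths: √(r_a1²−r_b1²) = 31.961619, √(r_a2²−r_b2²) = 29.286512
base pitch p_b = π·m·cos α = 8.415365
CR = (31.961619 + 29.286512 − 161.498036·sin 15.84174°)/8.415365 = 2.039391
contact ratio ≈ 2.0394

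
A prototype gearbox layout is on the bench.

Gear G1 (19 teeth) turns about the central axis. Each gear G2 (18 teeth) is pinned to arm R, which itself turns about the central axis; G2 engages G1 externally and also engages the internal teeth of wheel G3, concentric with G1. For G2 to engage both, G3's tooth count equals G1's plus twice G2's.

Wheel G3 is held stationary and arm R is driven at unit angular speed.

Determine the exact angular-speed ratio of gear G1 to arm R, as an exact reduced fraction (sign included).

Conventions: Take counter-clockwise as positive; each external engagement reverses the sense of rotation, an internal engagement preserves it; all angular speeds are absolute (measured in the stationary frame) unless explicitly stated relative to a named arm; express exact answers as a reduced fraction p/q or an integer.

topology: planetary set — G1 19T / G2 18T / G3 55T, arm = carrier (Willis)
ring teeth: 19 + 2·18 = 55
19(ω_sun−ω_arm) = −55(ω_ring−ω_arm),  ω_ring = 0, ω_arm = 1
ω_sun = 1 − (55/19)(0−1) = 74/19
ω_out/ω_in = 74/19

74/19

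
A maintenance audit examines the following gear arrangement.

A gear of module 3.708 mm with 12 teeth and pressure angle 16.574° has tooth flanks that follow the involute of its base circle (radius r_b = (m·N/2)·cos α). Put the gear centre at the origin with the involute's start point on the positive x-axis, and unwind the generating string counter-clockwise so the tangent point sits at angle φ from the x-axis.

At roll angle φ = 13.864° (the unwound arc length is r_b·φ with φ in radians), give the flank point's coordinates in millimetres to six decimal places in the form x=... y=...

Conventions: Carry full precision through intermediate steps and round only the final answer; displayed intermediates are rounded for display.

class = single-mesh tooth geometry [base-circle involute, m = 3.708, 12T]
pitch radius r_p = m·N/2 = 3.708·12/2 = 22.248000
base radius r_b = r_p·cos α = 22.248000·cos 16.574° = 21.323643
roll angle φ = 13.864° = 0.24197245 rad
x = r_b·(cos φ + φ·sin φ) = 21.938791
y = r_b·(sin φ − φ·cos φ) = 0.100114

x=21.938791 y=0.100114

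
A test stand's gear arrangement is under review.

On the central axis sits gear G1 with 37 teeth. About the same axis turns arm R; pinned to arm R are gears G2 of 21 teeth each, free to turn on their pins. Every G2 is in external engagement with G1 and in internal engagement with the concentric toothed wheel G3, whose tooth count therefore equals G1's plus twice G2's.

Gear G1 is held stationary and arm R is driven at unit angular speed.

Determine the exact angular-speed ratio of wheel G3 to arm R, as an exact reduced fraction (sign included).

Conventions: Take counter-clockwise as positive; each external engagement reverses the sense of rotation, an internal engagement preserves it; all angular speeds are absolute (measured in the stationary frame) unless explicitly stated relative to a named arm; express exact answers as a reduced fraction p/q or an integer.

116/79

class = planetary set [G3 = 37+2·21 = 79; Willis about the carrier]
ring teeth: 37 + 2·21 = 79
37(ω_sun−ω_arm) = −79(ω_ring−ω_arm),  ω_sun = 0, ω_arm = 1
ω_ring = 1 − (37/79)(0−1) = 116/79
ω_out/ω_in = 116/79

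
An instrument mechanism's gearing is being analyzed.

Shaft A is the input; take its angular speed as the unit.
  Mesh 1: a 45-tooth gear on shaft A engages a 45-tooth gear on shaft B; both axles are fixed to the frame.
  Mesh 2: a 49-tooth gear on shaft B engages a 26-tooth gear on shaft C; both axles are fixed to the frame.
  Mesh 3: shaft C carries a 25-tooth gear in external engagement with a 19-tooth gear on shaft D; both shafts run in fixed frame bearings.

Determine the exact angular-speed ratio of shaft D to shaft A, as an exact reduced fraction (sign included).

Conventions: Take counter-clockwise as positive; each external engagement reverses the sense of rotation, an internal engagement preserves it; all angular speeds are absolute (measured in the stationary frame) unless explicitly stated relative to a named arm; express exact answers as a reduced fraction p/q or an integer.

-1225/494

class = fixed-axis compound train [3 meshes; 3 ratios multiply, 3 sense flips]
mesh 1 [45T→45T]: running ratio 1, sense −
mesh 2 [49T→26T]: running ratio 49/26, sense +
mesh 3 [25T→19T]: running ratio 1225/494, sense −
ω_out/ω_in = -1225/494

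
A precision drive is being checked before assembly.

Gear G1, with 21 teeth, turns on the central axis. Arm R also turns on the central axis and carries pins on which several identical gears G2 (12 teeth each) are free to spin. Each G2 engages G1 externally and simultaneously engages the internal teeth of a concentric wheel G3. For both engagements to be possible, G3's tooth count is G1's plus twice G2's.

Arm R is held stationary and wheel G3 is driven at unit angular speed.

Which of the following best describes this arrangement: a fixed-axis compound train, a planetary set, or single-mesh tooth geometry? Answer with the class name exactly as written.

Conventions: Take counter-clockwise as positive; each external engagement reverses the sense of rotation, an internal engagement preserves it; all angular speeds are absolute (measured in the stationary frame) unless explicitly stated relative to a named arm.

planetary set

topology: planetary set — G1 21T / G2 12T / G3 45T, arm = carrier (Willis)
classification: planetary set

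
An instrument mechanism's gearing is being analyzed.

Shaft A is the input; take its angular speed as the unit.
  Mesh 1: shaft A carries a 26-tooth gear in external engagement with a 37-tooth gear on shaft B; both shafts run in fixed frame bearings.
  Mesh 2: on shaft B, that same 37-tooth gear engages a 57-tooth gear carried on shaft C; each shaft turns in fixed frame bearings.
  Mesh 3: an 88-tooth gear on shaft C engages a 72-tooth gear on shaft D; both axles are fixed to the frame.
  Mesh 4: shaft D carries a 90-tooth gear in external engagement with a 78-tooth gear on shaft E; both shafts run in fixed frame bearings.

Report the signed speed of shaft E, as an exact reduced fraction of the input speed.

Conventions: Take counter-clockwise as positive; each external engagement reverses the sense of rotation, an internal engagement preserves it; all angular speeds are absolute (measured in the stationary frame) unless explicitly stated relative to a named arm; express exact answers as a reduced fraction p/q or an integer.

110/171

4-mesh fixed-axis compound train (all bearings frame-fixed)
mesh 1 [26T→37T]: |ω|/ω_in = 1×26/37 = 26/37, sense flips to −
mesh 2 [37T→57T]: |ω|/ω_in = (26/37)×37/57 = 26/57, sense flips to +
mesh 3 [88T→72T]: |ω|/ω_in = (26/57)×88/72 = 286/513, sense flips to −
mesh 4 [90T→78T]: |ω|/ω_in = (286/513)×90/78 = 110/171, sense flips to +
signed output speed (× input speed) = 110/171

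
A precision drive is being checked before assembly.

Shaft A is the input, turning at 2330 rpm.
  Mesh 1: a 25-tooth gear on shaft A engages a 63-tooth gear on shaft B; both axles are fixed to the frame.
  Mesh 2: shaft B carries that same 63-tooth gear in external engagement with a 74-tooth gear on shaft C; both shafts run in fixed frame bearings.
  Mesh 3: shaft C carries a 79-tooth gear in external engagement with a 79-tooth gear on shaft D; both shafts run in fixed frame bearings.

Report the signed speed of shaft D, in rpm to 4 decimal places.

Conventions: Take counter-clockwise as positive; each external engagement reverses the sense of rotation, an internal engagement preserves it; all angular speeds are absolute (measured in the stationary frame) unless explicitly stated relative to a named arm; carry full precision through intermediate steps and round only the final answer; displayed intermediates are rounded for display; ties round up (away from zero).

-787.1622 rpm

topology: fixed-axis compound train — 3 meshes, A→D
mesh 1 [25T→63T]: ω = 2330.0000×25/63 = 924.6032 rpm, sense flips to −
mesh 2 [63T→74T]: ω = 924.6032×63/74 = 787.1622 rpm, sense flips to +
mesh 3 [79T→79T]: ω = 787.1622×79/79 = 787.1622 rpm, sense flips to −
signed output speed = -787.1622 rpm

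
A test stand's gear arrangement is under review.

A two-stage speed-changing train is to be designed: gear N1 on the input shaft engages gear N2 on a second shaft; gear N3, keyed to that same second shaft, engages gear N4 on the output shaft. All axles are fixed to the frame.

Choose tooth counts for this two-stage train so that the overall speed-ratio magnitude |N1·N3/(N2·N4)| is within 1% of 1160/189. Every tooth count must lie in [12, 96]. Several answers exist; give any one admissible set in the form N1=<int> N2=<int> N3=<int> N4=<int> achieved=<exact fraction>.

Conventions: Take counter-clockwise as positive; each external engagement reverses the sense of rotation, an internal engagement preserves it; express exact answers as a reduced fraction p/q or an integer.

2-stage fixed-axis compound train for ratio 1160/189
target = 1160/189 in lowest terms: an exact hit needs N1·N3 = k·1160 and N2·N4 = k·189 for one integer k, every count in [12, 96]; additionally prefer no 1:1 stage (N1 ≠ N2, N3 ≠ N4)
k = 1: no 1:1-free in-range split of k·1160 and k·189 into factor pairs; take k = 2
k = 2: N1·N3 = 2320 = 29·80, N2·N4 = 378 = 14·27
achieved = 29·80/(14·27) = 1160/189; |achieved − target| = 0 ≤ 58/945 ✓

N1=29 N2=14 N3=80 N4=27 achieved=1160/189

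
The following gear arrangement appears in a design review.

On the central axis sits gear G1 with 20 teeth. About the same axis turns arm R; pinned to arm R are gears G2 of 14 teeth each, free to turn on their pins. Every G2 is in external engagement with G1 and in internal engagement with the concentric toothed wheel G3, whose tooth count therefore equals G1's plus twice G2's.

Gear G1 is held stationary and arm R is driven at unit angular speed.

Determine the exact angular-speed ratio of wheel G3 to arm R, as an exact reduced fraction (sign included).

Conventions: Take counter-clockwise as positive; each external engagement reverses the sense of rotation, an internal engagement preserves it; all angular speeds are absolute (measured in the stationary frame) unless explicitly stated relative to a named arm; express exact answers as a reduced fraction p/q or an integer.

recognized (axles ride arm R): planetary set, 20/14/48 teeth
ring teeth: 20 + 2·14 = 48
20(ω_sun−ω_arm) = −48(ω_ring−ω_arm),  ω_sun = 0, ω_arm = 1
ω_ring = 1 − (20/48)(0−1) = 17/12
ω_out/ω_in = 17/12

17/12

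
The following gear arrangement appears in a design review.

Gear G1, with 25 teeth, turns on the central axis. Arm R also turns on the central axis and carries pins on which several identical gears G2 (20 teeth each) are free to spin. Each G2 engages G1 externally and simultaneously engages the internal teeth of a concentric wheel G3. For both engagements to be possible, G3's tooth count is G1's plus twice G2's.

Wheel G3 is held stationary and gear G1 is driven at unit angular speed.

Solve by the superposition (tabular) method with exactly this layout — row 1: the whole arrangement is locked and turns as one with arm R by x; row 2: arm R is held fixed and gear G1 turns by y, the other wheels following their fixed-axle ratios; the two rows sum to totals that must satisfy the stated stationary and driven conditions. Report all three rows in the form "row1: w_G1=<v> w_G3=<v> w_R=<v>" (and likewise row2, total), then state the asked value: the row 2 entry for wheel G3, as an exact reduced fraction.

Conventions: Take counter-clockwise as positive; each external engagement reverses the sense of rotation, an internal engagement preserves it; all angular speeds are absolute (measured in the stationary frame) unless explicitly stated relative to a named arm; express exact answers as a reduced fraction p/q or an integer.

topology: planetary set — G1 25T / G2 20T / G3 65T, arm = carrier (Willis)
superposition row 1 [locked train]: every member turns x
row 2 (arm held, sun turns y): ω_ring = −(25/65)·y, ω_arm = 0
boundary: total ω_ring = x − (25/65)·y = 0 and total ω_sun = x + y = 1  ⇒  y = 13/18, x = 5/18
row 2 ring = −(25/65)·13/18 = -5/18
totals (row 1 + row 2): sun 5/18 + 13/18 = 1, ring 5/18 + (-5/18) = 0, arm 5/18 + 0 = 5/18
asked cell (row2, ring) = -5/18

row1: w_G1=5/18 w_G3=5/18 w_R=5/18
row2: w_G1=13/18 w_G3=-5/18 w_R=0
total: w_G1=1 w_G3=0 w_R=5/18
asked value: -5/18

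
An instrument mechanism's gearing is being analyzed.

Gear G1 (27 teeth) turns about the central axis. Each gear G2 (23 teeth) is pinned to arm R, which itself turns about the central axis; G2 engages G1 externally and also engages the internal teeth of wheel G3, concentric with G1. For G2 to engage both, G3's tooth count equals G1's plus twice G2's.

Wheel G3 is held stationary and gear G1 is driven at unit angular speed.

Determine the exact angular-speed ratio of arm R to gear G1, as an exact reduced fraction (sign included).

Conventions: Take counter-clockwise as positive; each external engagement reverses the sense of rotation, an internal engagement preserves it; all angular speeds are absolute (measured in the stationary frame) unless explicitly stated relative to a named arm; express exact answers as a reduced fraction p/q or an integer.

class = planetary set [G3 = 27+2·23 = 73; Willis about the carrier]
ring teeth: 27 + 2·23 = 73
27(ω_sun−ω_arm) = −73(ω_ring−ω_arm),  ω_ring = 0, ω_sun = 1
27(1−ω_arm) = −73(0−ω_arm)  ⇒  100·ω_arm = 27  ⇒  ω_arm = 27/100
ω_out/ω_in = 27/100

27/100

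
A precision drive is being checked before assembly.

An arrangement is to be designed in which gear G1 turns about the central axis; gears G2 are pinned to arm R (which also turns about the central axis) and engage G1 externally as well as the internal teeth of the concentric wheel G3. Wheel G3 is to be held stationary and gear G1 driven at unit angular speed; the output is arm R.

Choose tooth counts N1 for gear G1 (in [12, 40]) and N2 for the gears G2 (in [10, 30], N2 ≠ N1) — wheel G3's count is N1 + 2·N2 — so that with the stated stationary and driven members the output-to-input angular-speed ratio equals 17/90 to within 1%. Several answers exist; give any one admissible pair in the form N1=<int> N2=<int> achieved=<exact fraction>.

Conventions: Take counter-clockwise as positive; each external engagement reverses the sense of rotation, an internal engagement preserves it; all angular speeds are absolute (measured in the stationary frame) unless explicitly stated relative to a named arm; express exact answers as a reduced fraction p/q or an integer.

N1=17 N2=28 achieved=17/90

topology: planetary set — design target 17/90, arm = carrier (Willis)
Willis with ω_ring = 0: ω_arm/ω_sun = N1/(N1+N3); set equal to 17/90  ⇒  N3/N1 = 1/(17/90) − 1 = 73/17
N3 = N1 + 2·N2  ⇒  N2/N1 = (N3/N1 − 1)/2 = (73/17 − 1)/2 = 28/17
smallest multiple with N1 ≥ 12 and N2 ≥ 10: k = 1  ⇒  N1 = 1·17 = 17, N2 = 1·28 = 28 (N1 ≤ 40, N2 ≤ 30, N2 ≠ N1 ✓), N3 = 17 + 2·28 = 73
check: N1/(N1+N3) with N1 = 17, N3 = 73 gives 17/90; |achieved − target| = 0 ≤ 17/9000 ✓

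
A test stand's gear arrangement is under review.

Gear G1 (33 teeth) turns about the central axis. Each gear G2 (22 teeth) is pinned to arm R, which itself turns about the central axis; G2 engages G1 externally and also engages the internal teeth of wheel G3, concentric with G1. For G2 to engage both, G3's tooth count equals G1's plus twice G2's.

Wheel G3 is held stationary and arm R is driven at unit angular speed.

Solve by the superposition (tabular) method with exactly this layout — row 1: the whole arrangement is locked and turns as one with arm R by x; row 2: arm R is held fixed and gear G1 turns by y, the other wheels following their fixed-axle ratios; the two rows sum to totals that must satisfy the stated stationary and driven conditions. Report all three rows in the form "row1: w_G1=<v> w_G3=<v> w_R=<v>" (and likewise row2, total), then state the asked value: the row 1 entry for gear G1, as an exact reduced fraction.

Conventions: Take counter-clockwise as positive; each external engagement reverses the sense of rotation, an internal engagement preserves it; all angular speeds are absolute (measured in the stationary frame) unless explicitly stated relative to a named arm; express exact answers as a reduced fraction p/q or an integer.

topology: planetary set — G1 33T / G2 22T / G3 77T, arm = carrier (Willis)
row 1 — lock + rotate with arm: ω_sun = ω_ring = ω_arm = x
row 2 — arm fixed, fixed-axis ratios: sun y, ring −(33/77)·y, arm 0
boundary: total ω_ring = x − (33/77)·y = 0 and total ω_arm = x = 1  ⇒  y = 7/3, x = 1
row 2 ring = −(33/77)·7/3 = -1
totals (row 1 + row 2): sun 1 + 7/3 = 10/3, ring 1 + (-1) = 0, arm 1 + 0 = 1
asked cell (row1, sun) = 1

row1: w_G1=1 w_G3=1 w_R=1
row2: w_G1=7/3 w_G3=-1 w_R=0
total: w_G1=10/3 w_G3=0 w_R=1
asked value: 1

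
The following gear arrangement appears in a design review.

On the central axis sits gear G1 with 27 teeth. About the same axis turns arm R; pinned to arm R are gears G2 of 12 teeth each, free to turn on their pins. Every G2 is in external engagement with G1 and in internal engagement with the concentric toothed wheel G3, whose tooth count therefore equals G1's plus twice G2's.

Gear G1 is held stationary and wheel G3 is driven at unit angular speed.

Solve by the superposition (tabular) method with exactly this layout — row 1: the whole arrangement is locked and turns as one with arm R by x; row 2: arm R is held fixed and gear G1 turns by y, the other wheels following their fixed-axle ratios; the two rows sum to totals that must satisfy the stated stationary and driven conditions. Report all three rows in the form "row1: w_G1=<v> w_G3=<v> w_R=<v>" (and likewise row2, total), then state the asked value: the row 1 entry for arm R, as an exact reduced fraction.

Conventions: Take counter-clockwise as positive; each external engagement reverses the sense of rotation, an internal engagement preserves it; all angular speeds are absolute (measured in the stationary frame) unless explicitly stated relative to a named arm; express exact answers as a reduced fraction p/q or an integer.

row1: w_G1=17/26 w_G3=17/26 w_R=17/26
row2: w_G1=-17/26 w_G3=9/26 w_R=0
total: w_G1=0 w_G3=1 w_R=17/26
asked value: 17/26

recognized (axles ride arm R): planetary set, 27/12/51 teeth
row 1: whole set turns with the arm by x
row 2 — arm fixed, fixed-axis ratios: sun y, ring −(27/51)·y, arm 0
boundary: total ω_sun = x + y = 0 and total ω_ring = x − (27/51)·y = 1  ⇒  y = -17/26, x = 17/26
row 2 ring = −(27/51)·(-17/26) = 9/26
totals (row 1 + row 2): sun 17/26 + (-17/26) = 0, ring 17/26 + 9/26 = 1, arm 17/26 + 0 = 17/26
asked cell (row1, arm) = 17/26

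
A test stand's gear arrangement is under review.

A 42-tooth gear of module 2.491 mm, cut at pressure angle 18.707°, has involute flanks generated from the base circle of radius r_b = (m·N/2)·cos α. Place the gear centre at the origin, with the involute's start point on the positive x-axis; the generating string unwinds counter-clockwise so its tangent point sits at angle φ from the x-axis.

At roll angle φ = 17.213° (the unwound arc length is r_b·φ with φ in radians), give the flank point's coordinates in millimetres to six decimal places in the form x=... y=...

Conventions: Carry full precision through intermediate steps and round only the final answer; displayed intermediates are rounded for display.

x=51.733205 y=0.443790

recognized (one wheel, involute flank): single-mesh tooth geometry, m = 2.491, N = 42
pitch radius r_p = m·N/2 = 2.491·42/2 = 52.311000
base radius r_b = r_p·cos α = 52.311000·cos 18.707° = 49.547467
roll angle φ = 17.213° = 0.30042352 rad
x = r_b·(cos φ + φ·sin φ) = 51.733205
y = r_b·(sin φ − φ·cos φ) = 0.443790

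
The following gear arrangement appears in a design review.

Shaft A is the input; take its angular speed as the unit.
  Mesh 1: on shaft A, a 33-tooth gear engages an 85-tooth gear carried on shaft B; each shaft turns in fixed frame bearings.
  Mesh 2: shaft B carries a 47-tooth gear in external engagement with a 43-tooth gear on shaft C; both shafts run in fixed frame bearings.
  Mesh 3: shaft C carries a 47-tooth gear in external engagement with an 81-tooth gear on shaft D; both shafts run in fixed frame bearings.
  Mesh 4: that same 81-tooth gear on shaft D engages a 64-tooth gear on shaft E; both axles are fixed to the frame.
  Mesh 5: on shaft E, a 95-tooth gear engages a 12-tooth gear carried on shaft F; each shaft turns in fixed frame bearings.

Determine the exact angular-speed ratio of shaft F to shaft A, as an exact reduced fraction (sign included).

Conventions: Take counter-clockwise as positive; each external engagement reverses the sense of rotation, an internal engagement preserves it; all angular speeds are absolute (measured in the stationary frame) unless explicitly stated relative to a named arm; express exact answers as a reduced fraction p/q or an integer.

class = fixed-axis compound train [5 meshes; 5 ratios multiply, 5 sense flips]
mesh 1 [33T→85T]: running ratio 33/85, sense −
mesh 2 [47T→43T]: running ratio 1551/3655, sense +
mesh 3 [47T→81T]: running ratio 24299/98685, sense −
mesh 4 [81T→64T]: running ratio 72897/233920, sense +
mesh 5 [95T→12T]: running ratio 461681/187136, sense −
ω_out/ω_in = -461681/187136

-461681/187136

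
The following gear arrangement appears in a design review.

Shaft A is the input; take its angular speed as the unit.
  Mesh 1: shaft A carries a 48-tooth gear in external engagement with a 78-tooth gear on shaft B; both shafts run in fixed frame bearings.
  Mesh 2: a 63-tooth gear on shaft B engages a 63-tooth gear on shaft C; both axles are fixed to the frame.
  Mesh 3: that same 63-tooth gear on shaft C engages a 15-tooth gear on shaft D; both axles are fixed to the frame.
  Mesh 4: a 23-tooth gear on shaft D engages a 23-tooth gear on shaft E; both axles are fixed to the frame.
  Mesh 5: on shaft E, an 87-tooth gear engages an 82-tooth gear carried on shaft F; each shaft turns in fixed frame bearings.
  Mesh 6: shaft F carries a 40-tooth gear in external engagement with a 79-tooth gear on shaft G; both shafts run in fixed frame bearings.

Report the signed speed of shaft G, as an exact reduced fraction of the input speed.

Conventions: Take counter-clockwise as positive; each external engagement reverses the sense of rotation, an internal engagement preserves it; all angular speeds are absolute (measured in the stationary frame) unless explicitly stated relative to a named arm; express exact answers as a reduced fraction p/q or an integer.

58464/42107

6-mesh fixed-axis compound train (all bearings frame-fixed)
mesh 1 [48T→78T]: |ω|/ω_in = 1×48/78 = 8/13, sense flips to −
mesh 2 [63T→63T]: |ω|/ω_in = (8/13)×63/63 = 8/13, sense flips to +
mesh 3 [63T→15T]: |ω|/ω_in = (8/13)×63/15 = 168/65, sense flips to −
mesh 4 [23T→23T]: |ω|/ω_in = (168/65)×23/23 = 168/65, sense flips to +
mesh 5 [87T→82T]: |ω|/ω_in = (168/65)×87/82 = 7308/2665, sense flips to −
mesh 6 [40T→79T]: |ω|/ω_in = (7308/2665)×40/79 = 58464/42107, sense flips to +
signed output speed (× input speed) = 58464/42107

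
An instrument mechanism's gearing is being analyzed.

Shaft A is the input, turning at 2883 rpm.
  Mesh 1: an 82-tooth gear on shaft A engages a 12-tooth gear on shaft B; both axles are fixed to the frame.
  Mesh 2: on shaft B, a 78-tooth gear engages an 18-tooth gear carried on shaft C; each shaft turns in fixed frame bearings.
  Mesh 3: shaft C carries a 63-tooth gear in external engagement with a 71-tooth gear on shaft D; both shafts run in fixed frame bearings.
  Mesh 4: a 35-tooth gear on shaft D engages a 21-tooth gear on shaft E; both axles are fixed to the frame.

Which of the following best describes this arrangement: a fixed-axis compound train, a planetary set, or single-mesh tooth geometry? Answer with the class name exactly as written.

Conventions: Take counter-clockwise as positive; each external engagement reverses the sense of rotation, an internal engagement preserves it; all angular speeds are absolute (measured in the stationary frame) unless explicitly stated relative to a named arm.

fixed-axis compound train

recognized (5 fixed axles, 4 meshes): fixed-axis compound train
classification: fixed-axis compound train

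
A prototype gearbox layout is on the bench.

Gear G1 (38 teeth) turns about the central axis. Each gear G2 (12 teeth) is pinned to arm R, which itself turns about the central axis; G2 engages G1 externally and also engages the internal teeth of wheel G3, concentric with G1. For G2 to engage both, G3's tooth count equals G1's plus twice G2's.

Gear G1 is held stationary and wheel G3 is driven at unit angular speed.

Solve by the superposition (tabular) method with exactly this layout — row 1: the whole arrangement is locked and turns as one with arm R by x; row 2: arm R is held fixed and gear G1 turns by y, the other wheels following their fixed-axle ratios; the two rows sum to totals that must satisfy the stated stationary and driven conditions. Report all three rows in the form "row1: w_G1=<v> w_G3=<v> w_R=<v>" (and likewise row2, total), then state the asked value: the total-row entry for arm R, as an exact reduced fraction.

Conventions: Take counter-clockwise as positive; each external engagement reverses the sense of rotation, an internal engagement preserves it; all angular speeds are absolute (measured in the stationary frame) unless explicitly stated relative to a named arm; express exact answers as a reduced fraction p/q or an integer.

row1: w_G1=31/50 w_G3=31/50 w_R=31/50
row2: w_G1=-31/50 w_G3=19/50 w_R=0
total: w_G1=0 w_G3=1 w_R=31/50
asked value: 31/50

recognized (axles ride arm R): planetary set, 38/12/62 teeth
superposition row 1 [locked train]: every member turns x
row 2 (arm held, sun turns y): ω_ring = −(38/62)·y, ω_arm = 0
boundary: total ω_sun = x + y = 0 and total ω_ring = x − (38/62)·y = 1  ⇒  y = -31/50, x = 31/50
row 2 ring = −(38/62)·(-31/50) = 19/50
totals (row 1 + row 2): sun 31/50 + (-31/50) = 0, ring 31/50 + 19/50 = 1, arm 31/50 + 0 = 31/50
asked cell (total, arm) = 31/50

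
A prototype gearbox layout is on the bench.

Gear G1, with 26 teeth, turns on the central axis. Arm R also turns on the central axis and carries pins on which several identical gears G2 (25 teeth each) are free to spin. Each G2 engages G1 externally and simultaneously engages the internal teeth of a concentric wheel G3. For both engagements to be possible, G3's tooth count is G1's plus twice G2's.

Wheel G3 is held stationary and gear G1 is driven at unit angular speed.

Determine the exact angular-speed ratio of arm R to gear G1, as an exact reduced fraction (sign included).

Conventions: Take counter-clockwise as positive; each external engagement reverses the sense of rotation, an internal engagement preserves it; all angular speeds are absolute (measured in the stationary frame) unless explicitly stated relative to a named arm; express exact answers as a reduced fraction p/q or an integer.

13/51

class = planetary set [G3 = 26+2·25 = 76; Willis about the carrier]
ring teeth: 26 + 2·25 = 76
26(ω_sun−ω_arm) = −76(ω_ring−ω_arm),  ω_ring = 0, ω_sun = 1
26(1−ω_arm) = −76(0−ω_arm)  ⇒  102·ω_arm = 26  ⇒  ω_arm = 13/51
ω_out/ω_in = 13/51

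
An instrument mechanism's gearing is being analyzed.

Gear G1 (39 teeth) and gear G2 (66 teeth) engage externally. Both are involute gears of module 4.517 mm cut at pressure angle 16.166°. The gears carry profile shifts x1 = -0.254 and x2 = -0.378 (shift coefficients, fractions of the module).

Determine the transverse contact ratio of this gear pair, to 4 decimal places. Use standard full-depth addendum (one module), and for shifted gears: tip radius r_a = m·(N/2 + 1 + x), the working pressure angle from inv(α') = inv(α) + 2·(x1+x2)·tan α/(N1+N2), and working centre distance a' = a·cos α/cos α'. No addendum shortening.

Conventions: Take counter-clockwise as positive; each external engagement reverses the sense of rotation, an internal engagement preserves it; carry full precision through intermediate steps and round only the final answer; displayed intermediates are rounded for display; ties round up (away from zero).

2.3215

class = single-mesh tooth geometry [involute pair 39T × 66T, m = 4.517]
base radii: r_b1 = 84.598676, r_b2 = 143.166990
tip radii: r_a1 = 91.451182, r_a2 = 151.870574
inv(α') = inv(16.166°) + 2·(-0.254-0.378)·tan α/(39+66) = 0.00424390  ⇒  α' = 13.28224°
a' = a·cos α / cos α' = 237.1425·cos 16.166°/cos 13.28224° = 234.025826
action lengths: √(r_a1²−r_b1²) = 34.733021, √(r_a2²−r_b2²) = 50.674296
base pitch p_b = π·m·cos α = 13.629466
CR = (34.733021 + 50.674296 − 234.025826·sin 13.28224°)/13.629466 = 2.321465
contact ratio ≈ 2.3215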